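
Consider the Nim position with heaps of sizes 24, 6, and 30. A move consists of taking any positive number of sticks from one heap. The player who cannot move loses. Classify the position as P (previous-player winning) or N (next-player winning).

P-position

Compute the nim-sum pairwise:
24 XOR 6 = 30
30 XOR 30 = 0
The nim-sum is 0, so this is a P-position: the player to move is in a losing position under optimal play.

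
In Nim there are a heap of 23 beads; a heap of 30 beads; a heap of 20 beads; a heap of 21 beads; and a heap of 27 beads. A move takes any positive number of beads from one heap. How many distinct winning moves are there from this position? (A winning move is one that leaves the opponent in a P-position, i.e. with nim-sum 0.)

Nim-sum: 23 XOR 30 XOR 20 XOR 21 XOR 27 = 19.
The overall nim-sum is X = 19. A heap of size p has a winning move iff p XOR X < p (reduce it to p XOR X).
  23: 23 XOR 19 = 4 < 23 — winning move (to 4).
  30: 30 XOR 19 = 13 < 30 — winning move (to 13).
  20: 20 XOR 19 = 7 < 20 — winning move (to 7).
  21: 21 XOR 19 = 6 < 21 — winning move (to 6).
  27: 27 XOR 19 = 8 < 27 — winning move (to 8).
That gives 5 winning moves.

5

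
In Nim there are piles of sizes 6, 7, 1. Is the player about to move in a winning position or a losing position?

Bitwise XOR of the heap sizes:
  110  (6)
  111  (7)
  001  (1)
  ---
  000  (0)
The nim-sum is 0, so this is a P-position: the player to move is in a losing position under optimal play.

Losing position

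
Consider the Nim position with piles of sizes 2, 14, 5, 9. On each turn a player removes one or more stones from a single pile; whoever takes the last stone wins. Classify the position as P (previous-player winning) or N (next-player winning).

P-position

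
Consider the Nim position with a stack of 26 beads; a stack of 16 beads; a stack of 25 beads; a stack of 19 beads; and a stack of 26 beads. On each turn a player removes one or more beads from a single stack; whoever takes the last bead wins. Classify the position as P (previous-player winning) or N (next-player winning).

Write each in binary and XOR column by column:
  11010  (26)
  10000  (16)
  11001  (25)
  10011  (19)
  11010  (26)
  -----
  11010  (26)
The nim-sum is 26 ≠ 0, so this is an N-position: the player to move can win.

N-position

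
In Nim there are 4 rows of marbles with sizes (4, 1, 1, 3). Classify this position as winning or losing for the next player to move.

Compute the nim-sum pairwise:
4 ^ 1 = 5
5 ^ 1 = 4
4 ^ 3 = 7
The nim-sum is 7 ≠ 0, so this is an N-position: the player to move can win.

Winning position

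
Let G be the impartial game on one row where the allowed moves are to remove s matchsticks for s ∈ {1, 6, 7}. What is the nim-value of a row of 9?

3

Build the Grundy sequence with g(k) = mex{g(k−s) : s ∈ {1, 6, 7}, s ≤ k}:
k:     0  1  2  3  4  5  6  7  8  9
g(k):  0  1  0  1  0  1  2  3  2  3
So g(9) = 3.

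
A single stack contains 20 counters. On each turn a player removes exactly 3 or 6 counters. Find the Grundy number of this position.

Build the Grundy sequence with g(k) = mex{g(k−s) : s ∈ {3, 6}, s ≤ k}:
k:     0  1  2  3  4  5  6  7  8  9 10 11 12 13 14 15 16 17 18 19 20
g(k):  0  0  0  1  1  1  2  2  2  0  0  0  1  1  1  2  2  2  0  0  0
So g(20) = 0.

0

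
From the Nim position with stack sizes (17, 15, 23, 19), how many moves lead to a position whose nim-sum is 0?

Bitwise XOR of the heap sizes:
  10001  (17)
  01111  (15)
  10111  (23)
  10011  (19)
  -----
  11010  (26)
The overall nim-sum is X = 26. A stack of size p has a winning move iff p XOR X < p (reduce it to p XOR X).
  17: 17 XOR 26 = 11 < 17 — winning move (to 11).
  15: 15 XOR 26 = 21 ≥ 15 — no move.
  23: 23 XOR 26 = 13 < 23 — winning move (to 13).
  19: 19 XOR 26 = 9 < 19 — winning move (to 9).
That gives 3 winning moves.

3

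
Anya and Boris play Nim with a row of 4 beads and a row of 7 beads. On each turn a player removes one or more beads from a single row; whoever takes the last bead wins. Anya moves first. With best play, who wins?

Compute the nim-sum pairwise:
4 XOR 7 = 3
The nim-sum is 3 ≠ 0, so this is an N-position: the player to move can win; Anya has a winning move.

Anya wins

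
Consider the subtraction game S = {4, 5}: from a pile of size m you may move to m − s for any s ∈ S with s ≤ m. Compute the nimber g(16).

1

Compute g(0), g(1), … for moves {4, 5}:
k:     0  1  2  3  4  5  6  7  8  9 10 11 12 13 14 15 16
g(k):  0  0  0  0  1  1  1  1  2  0  0  0  0  1  1  1  1
So g(16) = 1.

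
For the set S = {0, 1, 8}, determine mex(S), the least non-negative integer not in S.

2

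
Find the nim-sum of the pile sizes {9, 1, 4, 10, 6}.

0

Nim-sum: 9 ^ 1 ^ 4 ^ 10 ^ 6 = 0.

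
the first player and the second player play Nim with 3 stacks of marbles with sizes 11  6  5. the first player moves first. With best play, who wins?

In binary:
  1011  (11)
  0110  (6)
  0101  (5)
  ----
  1000  (8)
The nim-sum is 8 ≠ 0, so this is an N-position: the player to move can win; the first player has a winning move.

the first player wins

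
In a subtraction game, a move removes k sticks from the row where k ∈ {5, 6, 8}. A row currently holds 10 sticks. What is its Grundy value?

2

Grundy values for subtraction set {5, 6, 8}:
k:     0  1  2  3  4  5  6  7  8  9 10
g(k):  0  0  0  0  0  1  1  1  1  1  2
So g(10) = 2.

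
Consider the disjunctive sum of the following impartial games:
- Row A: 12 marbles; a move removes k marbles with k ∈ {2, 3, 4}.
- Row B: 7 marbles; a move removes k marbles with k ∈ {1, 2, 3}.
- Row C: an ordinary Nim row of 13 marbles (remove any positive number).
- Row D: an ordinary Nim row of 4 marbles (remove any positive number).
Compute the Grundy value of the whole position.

10

Build the Grundy sequence for row A with g(k) = mex{g(k−s) : s ∈ {2, 3, 4}, s ≤ k}:
k:     0  1  2  3  4  5  6  7  8  9 10 11 12
g(k):  0  0  1  1  2  2  0  0  1  1  2  2  0
So g(12) = 0.
For row B, compute g(0), g(1), … with moves {1, 2, 3}:
k:     0  1  2  3  4  5  6  7
g(k):  0  1  2  3  0  1  2  3
So g(7) = 3.
Row C is a plain Nim row of size 13, so its Grundy value is 13.
Row D is a plain Nim row of size 4, so its Grundy value is 4.
The value of a disjunctive sum is the nim-sum of the parts.
Combined value = 0 XOR 3 XOR 13 XOR 4 = 10.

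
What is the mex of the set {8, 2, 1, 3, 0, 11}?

The values 0, 1, 2, 3 are all present; 4 is the first non-negative integer missing from the set.

4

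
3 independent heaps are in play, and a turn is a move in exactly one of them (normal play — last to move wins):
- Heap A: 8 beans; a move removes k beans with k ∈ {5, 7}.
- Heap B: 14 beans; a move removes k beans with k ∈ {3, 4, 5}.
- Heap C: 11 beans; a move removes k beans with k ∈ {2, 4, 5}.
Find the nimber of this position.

1

Build the Grundy sequence for heap A with g(k) = mex{g(k−s) : s ∈ {5, 7}, s ≤ k}:
g(0) = mex{} = 0
g(1) = mex{} = 0
g(2) = mex{} = 0
g(3) = mex{} = 0
g(4) = mex{} = 0
g(5) = mex{0} = 1
g(6) = mex{0} = 1
g(7) = mex{0} = 1
g(8) = mex{0} = 1
So g(8) = 1.
Build the Grundy sequence for heap B with g(k) = mex{g(k−s) : s ∈ {3, 4, 5}, s ≤ k}:
k:     0  1  2  3  4  5  6  7  8  9 10 11 12 13 14
g(k):  0  0  0  1  1  1  2  2  0  0  0  1  1  1  2
So g(14) = 2.
Build the Grundy sequence for heap C with g(k) = mex{g(k−s) : s ∈ {2, 4, 5}, s ≤ k}:
g(0) = mex{} = 0
g(1) = mex{} = 0
g(2) = mex{0} = 1
g(3) = mex{0} = 1
g(4) = mex{0,1} = 2
g(5) = mex{0,1} = 2
g(6) = mex{0,1,2} = 3
g(7) = mex{1,2} = 0
g(8) = mex{1,2,3} = 0
g(9) = mex{0,2} = 1
g(10) = mex{0,2,3} = 1
g(11) = mex{0,1,3} = 2
So g(11) = 2.
The value of a disjunctive sum is the nim-sum of the parts.
Combined value = 1 XOR 2 XOR 2 = 1.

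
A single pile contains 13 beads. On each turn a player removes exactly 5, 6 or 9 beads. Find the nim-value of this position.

2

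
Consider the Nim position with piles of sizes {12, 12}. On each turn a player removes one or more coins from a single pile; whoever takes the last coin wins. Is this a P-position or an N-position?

Compute the nim-sum pairwise:
12 ^ 12 = 0
The nim-sum is 0, so this is a P-position: the player to move is in a losing position under optimal play.

P-position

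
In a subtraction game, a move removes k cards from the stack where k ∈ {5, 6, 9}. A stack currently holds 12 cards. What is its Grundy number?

2

Compute g(0), g(1), … for moves {5, 6, 9}:
k:     0  1  2  3  4  5  6  7  8  9 10 11 12
g(k):  0  0  0  0  0  1  1  1  1  1  2  2  2
So g(12) = 2.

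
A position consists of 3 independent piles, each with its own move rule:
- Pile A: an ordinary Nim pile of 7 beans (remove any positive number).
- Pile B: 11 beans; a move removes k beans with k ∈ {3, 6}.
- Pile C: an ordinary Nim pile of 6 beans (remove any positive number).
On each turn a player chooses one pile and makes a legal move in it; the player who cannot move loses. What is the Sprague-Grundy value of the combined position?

Pile A is a plain Nim pile of size 7, so its Grundy value is 7.
For pile B, compute g(0), g(1), … with moves {3, 6}:
k:     0  1  2  3  4  5  6  7  8  9 10 11
g(k):  0  0  0  1  1  1  2  2  2  0  0  0
So g(11) = 0.
Pile C is a plain Nim pile of size 6, so its Grundy value is 6.
The value of a disjunctive sum is the nim-sum of the parts.
Combined value = 7 XOR 0 XOR 6 = 1.

1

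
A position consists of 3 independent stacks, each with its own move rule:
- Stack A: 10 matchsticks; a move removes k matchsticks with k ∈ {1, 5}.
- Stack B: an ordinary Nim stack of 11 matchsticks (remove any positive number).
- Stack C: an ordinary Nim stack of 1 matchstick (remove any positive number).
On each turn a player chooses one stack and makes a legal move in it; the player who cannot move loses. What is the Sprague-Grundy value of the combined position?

10

Build the Grundy sequence for stack A with g(k) = mex{g(k−s) : s ∈ {1, 5}, s ≤ k}:
k:     0  1  2  3  4  5  6  7  8  9 10
g(k):  0  1  0  1  0  1  0  1  0  1  0
So g(10) = 0.
Stack B is a plain Nim stack of size 11, so its Grundy value is 11.
Stack C is a plain Nim stack of size 1, so its Grundy value is 1.
The value of a disjunctive sum is the nim-sum of the parts.
Combined value = 0 XOR 11 XOR 1 = 10.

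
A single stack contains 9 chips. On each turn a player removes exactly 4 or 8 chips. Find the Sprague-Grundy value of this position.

2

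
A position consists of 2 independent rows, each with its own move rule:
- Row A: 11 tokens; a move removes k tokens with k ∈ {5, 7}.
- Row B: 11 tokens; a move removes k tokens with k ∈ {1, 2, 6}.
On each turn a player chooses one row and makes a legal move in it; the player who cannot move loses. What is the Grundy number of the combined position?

Build the Grundy sequence for row A with g(k) = mex{g(k−s) : s ∈ {5, 7}, s ≤ k}:
g(0) = mex{} = 0
g(1) = mex{} = 0
g(2) = mex{} = 0
g(3) = mex{} = 0
g(4) = mex{} = 0
g(5) = mex{0} = 1
g(6) = mex{0} = 1
g(7) = mex{0} = 1
g(8) = mex{0} = 1
g(9) = mex{0} = 1
g(10) = mex{0,1} = 2
g(11) = mex{0,1} = 2
So g(11) = 2.
Grundy values for row B (subtraction set {1, 2, 6}):
k:     0  1  2  3  4  5  6  7  8  9 10 11
g(k):  0  1  2  0  1  2  3  0  1  2  0  1
So g(11) = 1.
By the Sprague-Grundy theorem, the Grundy value of a sum of independent games is the XOR of the component values.
Combined value = 2 ⊕ 1 = 3.

3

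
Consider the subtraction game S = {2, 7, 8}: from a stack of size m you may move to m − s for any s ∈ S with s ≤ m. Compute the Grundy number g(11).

3

Compute g(0), g(1), … for moves {2, 7, 8}:
g(0) = mex{} = 0
g(1) = mex{} = 0
g(2) = mex{0} = 1
g(3) = mex{0} = 1
g(4) = mex{1} = 0
g(5) = mex{1} = 0
g(6) = mex{0} = 1
g(7) = mex{0} = 1
g(8) = mex{0,1} = 2
g(9) = mex{0,1} = 2
g(10) = mex{1,2} = 0
g(11) = mex{0,1,2} = 3
So g(11) = 3.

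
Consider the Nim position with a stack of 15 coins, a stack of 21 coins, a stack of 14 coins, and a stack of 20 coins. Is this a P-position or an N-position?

Compute the nim-sum pairwise:
15 ⊕ 21 = 26
26 ⊕ 14 = 20
20 ⊕ 20 = 0
The nim-sum is 0, so this is a P-position: the player to move is in a losing position under optimal play.

P-position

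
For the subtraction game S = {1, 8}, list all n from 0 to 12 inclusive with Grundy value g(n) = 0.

Build the Grundy sequence with g(k) = mex{g(k−s) : s ∈ {1, 8}, s ≤ k}:
g(0) = mex{} = 0
g(1) = mex{0} = 1
g(2) = mex{1} = 0
g(3) = mex{0} = 1
g(4) = mex{1} = 0
g(5) = mex{0} = 1
g(6) = mex{1} = 0
g(7) = mex{0} = 1
g(8) = mex{0,1} = 2
g(9) = mex{1,2} = 0
g(10) = mex{0} = 1
g(11) = mex{1} = 0
g(12) = mex{0} = 1
The P-positions (g = 0) in 0..12 are 0, 2, 4, 6, 9, 11.

0, 2, 4, 6, 9, 11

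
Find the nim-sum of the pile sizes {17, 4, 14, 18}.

9

Nim-sum: 17 XOR 4 XOR 14 XOR 18 = 9.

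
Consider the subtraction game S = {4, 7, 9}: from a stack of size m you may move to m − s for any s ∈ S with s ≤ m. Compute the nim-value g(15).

Compute g(0), g(1), … for moves {4, 7, 9}:
k:     0  1  2  3  4  5  6  7  8  9 10 11 12 13 14 15
g(k):  0  0  0  0  1  1  1  1  2  2  2  2  3  0  0  0
So g(15) = 0.

0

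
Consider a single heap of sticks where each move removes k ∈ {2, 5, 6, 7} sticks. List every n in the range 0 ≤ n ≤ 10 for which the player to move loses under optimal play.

Grundy values for subtraction set {2, 5, 6, 7}:
k:     0  1  2  3  4  5  6  7  8  9 10
g(k):  0  0  1  1  0  2  1  3  2  2  3
The P-positions (g = 0) in 0..10 are 0, 1, 4.

0, 1, 4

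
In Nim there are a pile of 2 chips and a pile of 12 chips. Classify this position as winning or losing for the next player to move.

Nim-sum: 2 ⊕ 12 = 14.
The nim-sum is 14 ≠ 0, so this is an N-position: the player to move can win.

Winning position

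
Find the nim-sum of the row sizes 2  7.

Compute the nim-sum pairwise:
2 ⊕ 7 = 5

5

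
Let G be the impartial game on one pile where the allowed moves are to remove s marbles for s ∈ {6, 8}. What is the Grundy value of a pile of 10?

1

Build the Grundy sequence with g(k) = mex{g(k−s) : s ∈ {6, 8}, s ≤ k}:
g(0) = mex{} = 0
g(1) = mex{} = 0
g(2) = mex{} = 0
g(3) = mex{} = 0
g(4) = mex{} = 0
g(5) = mex{} = 0
g(6) = mex{0} = 1
g(7) = mex{0} = 1
g(8) = mex{0} = 1
g(9) = mex{0} = 1
g(10) = mex{0} = 1
So g(10) = 1.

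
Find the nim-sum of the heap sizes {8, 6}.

14

Compute the nim-sum pairwise:
8 XOR 6 = 14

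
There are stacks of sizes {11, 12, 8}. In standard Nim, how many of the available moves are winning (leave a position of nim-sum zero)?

3

Write each in binary and XOR column by column:
  1011  (11)
  1100  (12)
  1000  (8)
  ----
  1111  (15)
The overall nim-sum is X = 15. A stack of size p has a winning move iff p XOR X < p (reduce it to p XOR X).
  11: 11 XOR 15 = 4 < 11 — winning move (to 4).
  12: 12 XOR 15 = 3 < 12 — winning move (to 3).
  8: 8 XOR 15 = 7 < 8 — winning move (to 7).
That gives 3 winning moves.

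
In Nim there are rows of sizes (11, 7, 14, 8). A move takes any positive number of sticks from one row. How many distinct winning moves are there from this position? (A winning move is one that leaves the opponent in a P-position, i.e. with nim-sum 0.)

3

Compute the nim-sum pairwise:
11 ⊕ 7 = 12
12 ⊕ 14 = 2
2 ⊕ 8 = 10
The overall nim-sum is X = 10. A row of size p has a winning move iff p XOR X < p (reduce it to p XOR X).
  11: 11 XOR 10 = 1 < 11 — winning move (to 1).
  7: 7 XOR 10 = 13 ≥ 7 — no move.
  14: 14 XOR 10 = 4 < 14 — winning move (to 4).
  8: 8 XOR 10 = 2 < 8 — winning move (to 2).
That gives 3 winning moves.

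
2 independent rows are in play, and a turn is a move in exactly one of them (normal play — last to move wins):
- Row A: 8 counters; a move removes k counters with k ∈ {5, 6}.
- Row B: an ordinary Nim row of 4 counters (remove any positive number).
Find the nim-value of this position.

Grundy values for row A (subtraction set {5, 6}):
g(0) = mex{} = 0
g(1) = mex{} = 0
g(2) = mex{} = 0
g(3) = mex{} = 0
g(4) = mex{} = 0
g(5) = mex{0} = 1
g(6) = mex{0} = 1
g(7) = mex{0} = 1
g(8) = mex{0} = 1
So g(8) = 1.
Row B is a plain Nim row of size 4, so its Grundy value is 4.
The value of a disjunctive sum is the nim-sum of the parts.
Combined value = 1 ⊕ 4 = 5.

5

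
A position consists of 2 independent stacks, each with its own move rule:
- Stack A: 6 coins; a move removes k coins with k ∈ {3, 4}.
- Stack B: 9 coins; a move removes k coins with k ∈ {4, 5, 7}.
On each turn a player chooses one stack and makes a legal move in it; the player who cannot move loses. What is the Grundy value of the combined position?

Build the Grundy sequence for stack A with g(k) = mex{g(k−s) : s ∈ {3, 4}, s ≤ k}:
g(0) = mex{} = 0
g(1) = mex{} = 0
g(2) = mex{} = 0
g(3) = mex{0} = 1
g(4) = mex{0} = 1
g(5) = mex{0} = 1
g(6) = mex{0,1} = 2
So g(6) = 2.
Grundy values for stack B (subtraction set {4, 5, 7}):
k:     0  1  2  3  4  5  6  7  8  9
g(k):  0  0  0  0  1  1  1  1  2  2
So g(9) = 2.
By the Sprague-Grundy theorem, the Grundy value of a sum of independent games is the XOR of the component values.
Combined value = 2 XOR 2 = 0.

0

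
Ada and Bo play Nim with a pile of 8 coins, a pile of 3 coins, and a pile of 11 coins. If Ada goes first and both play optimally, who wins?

Nim-sum: 8 ^ 3 ^ 11 = 0.
The nim-sum is 0, so this is a P-position: the player to move is in a losing position under optimal play; Ada is about to move from it and so loses — Bo wins.

Bo wins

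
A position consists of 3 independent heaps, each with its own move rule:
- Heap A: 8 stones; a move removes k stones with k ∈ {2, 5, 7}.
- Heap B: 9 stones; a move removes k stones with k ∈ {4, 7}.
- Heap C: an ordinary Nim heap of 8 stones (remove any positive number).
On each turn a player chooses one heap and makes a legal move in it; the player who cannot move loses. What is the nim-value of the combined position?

Grundy values for heap A (subtraction set {2, 5, 7}):
k:     0  1  2  3  4  5  6  7  8
g(k):  0  0  1  1  0  2  1  3  2
So g(8) = 2.
For heap B, compute g(0), g(1), … with moves {4, 7}:
k:     0  1  2  3  4  5  6  7  8  9
g(k):  0  0  0  0  1  1  1  1  2  2
So g(9) = 2.
Heap C is a plain Nim heap of size 8, so its Grundy value is 8.
The value of a disjunctive sum is the nim-sum of the parts.
Combined value = 2 XOR 2 XOR 8 = 8.

8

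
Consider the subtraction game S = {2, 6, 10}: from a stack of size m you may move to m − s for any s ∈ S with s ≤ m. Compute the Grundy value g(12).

Compute g(0), g(1), … for moves {2, 6, 10}:
g(0) = mex{} = 0
g(1) = mex{} = 0
g(2) = mex{0} = 1
g(3) = mex{0} = 1
g(4) = mex{1} = 0
g(5) = mex{1} = 0
g(6) = mex{0} = 1
g(7) = mex{0} = 1
g(8) = mex{1} = 0
g(9) = mex{1} = 0
g(10) = mex{0} = 1
g(11) = mex{0} = 1
g(12) = mex{1} = 0
So g(12) = 0.

0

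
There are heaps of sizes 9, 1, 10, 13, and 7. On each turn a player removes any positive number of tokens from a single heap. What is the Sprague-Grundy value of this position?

8

Compute the nim-sum pairwise:
9 ^ 1 = 8
8 ^ 10 = 2
2 ^ 13 = 15
15 ^ 7 = 8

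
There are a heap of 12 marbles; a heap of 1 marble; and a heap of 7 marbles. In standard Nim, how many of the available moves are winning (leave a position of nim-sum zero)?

Bitwise XOR of the heap sizes:
  1100  (12)
  0001  (1)
  0111  (7)
  ----
  1010  (10)
The overall nim-sum is X = 10. A heap of size p has a winning move iff p XOR X < p (reduce it to p XOR X).
  12: 12 XOR 10 = 6 < 12 — winning move (to 6).
  1: 1 XOR 10 = 11 ≥ 1 — no move.
  7: 7 XOR 10 = 13 ≥ 7 — no move.
That gives 1 winning move.

1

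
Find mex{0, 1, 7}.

2

The values 0, 1 are all present; 2 is the first non-negative integer missing from the set.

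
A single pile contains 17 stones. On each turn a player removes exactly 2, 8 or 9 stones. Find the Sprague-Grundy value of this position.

1

Build the Grundy sequence with g(k) = mex{g(k−s) : s ∈ {2, 8, 9}, s ≤ k}:
k:     0  1  2  3  4  5  6  7  8  9 10 11 12 13 14 15 16 17
g(k):  0  0  1  1  0  0  1  1  2  2  3  0  2  1  3  0  0  1
So g(17) = 1.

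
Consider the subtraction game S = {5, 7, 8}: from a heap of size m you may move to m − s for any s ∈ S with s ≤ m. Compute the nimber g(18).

1

Build the Grundy sequence with g(k) = mex{g(k−s) : s ∈ {5, 7, 8}, s ≤ k}:
k:     0  1  2  3  4  5  6  7  8  9 10 11 12 13 14 15 16 17 18
g(k):  0  0  0  0  0  1  1  1  1  1  2  2  2  0  0  0  0  0  1
So g(18) = 1.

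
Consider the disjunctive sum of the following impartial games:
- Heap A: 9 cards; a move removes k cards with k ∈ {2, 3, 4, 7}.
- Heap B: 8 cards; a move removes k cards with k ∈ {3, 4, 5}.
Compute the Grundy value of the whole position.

For heap A, compute g(0), g(1), … with moves {2, 3, 4, 7}:
k:     0  1  2  3  4  5  6  7  8  9
g(k):  0  0  1  1  2  2  0  3  1  4
So g(9) = 4.
Grundy values for heap B (subtraction set {3, 4, 5}):
k:     0  1  2  3  4  5  6  7  8
g(k):  0  0  0  1  1  1  2  2  0
So g(8) = 0.
By the Sprague-Grundy theorem, the Grundy value of a sum of independent games is the XOR of the component values.
Combined value = 4 XOR 0 = 4.

4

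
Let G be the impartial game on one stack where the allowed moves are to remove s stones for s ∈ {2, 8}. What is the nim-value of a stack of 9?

2

Build the Grundy sequence with g(k) = mex{g(k−s) : s ∈ {2, 8}, s ≤ k}:
g(0) = mex{} = 0
g(1) = mex{} = 0
g(2) = mex{0} = 1
g(3) = mex{0} = 1
g(4) = mex{1} = 0
g(5) = mex{1} = 0
g(6) = mex{0} = 1
g(7) = mex{0} = 1
g(8) = mex{0,1} = 2
g(9) = mex{0,1} = 2
So g(9) = 2.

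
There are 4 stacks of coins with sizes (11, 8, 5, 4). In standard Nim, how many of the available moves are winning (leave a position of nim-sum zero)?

Compute the nim-sum pairwise:
11 XOR 8 = 3
3 XOR 5 = 6
6 XOR 4 = 2
The overall nim-sum is X = 2. A stack of size p has a winning move iff p XOR X < p (reduce it to p XOR X).
  11: 11 XOR 2 = 9 < 11 — winning move (to 9).
  8: 8 XOR 2 = 10 ≥ 8 — no move.
  5: 5 XOR 2 = 7 ≥ 5 — no move.
  4: 4 XOR 2 = 6 ≥ 4 — no move.
That gives 1 winning move.

1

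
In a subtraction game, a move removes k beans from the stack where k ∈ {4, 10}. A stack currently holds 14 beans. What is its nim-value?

0

Build the Grundy sequence with g(k) = mex{g(k−s) : s ∈ {4, 10}, s ≤ k}:
g(0) = mex{} = 0
g(1) = mex{} = 0
g(2) = mex{} = 0
g(3) = mex{} = 0
g(4) = mex{0} = 1
g(5) = mex{0} = 1
g(6) = mex{0} = 1
g(7) = mex{0} = 1
g(8) = mex{1} = 0
g(9) = mex{1} = 0
g(10) = mex{0,1} = 2
g(11) = mex{0,1} = 2
g(12) = mex{0} = 1
g(13) = mex{0} = 1
g(14) = mex{1,2} = 0
So g(14) = 0.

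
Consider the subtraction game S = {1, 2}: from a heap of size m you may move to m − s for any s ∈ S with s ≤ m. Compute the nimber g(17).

2

Grundy values for subtraction set {1, 2}:
k:     0  1  2  3  4  5  6  7  8  9 10 11 12 13 14 15 16 17
g(k):  0  1  2  0  1  2  0  1  2  0  1  2  0  1  2  0  1  2
So g(17) = 2.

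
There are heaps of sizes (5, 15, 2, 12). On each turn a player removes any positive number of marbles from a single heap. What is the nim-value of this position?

Nim-sum: 5 ^ 15 ^ 2 ^ 12 = 4.

4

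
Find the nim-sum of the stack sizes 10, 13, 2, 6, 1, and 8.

Compute the nim-sum pairwise:
10 ^ 13 = 7
7 ^ 2 = 5
5 ^ 6 = 3
3 ^ 1 = 2
2 ^ 8 = 10

10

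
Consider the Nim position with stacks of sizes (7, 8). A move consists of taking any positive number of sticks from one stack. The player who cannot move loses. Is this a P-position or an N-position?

Compute the nim-sum pairwise:
7 XOR 8 = 15
The nim-sum is 15 ≠ 0, so this is an N-position: the player to move can win.

N-position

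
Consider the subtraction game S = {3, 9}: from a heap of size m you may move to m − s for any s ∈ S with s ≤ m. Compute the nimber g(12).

0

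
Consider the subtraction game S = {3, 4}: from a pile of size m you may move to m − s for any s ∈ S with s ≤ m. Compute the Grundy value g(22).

0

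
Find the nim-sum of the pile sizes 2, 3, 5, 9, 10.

Write each in binary and XOR column by column:
  0010  (2)
  0011  (3)
  0101  (5)
  1001  (9)
  1010  (10)
  ----
  0111  (7)

7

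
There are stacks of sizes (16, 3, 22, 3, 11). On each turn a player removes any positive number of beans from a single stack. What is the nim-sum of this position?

13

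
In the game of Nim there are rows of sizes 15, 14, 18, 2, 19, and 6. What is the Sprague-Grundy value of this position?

In binary:
  01111  (15)
  01110  (14)
  10010  (18)
  00010  (2)
  10011  (19)
  00110  (6)
  -----
  00100  (4)

4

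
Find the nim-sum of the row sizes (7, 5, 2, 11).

11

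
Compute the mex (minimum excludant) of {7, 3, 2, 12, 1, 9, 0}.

The values 0, 1, 2, 3 are all present; 4 is the first non-negative integer missing from the set.

4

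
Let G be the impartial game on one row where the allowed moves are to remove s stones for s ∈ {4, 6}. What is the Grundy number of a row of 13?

Build the Grundy sequence with g(k) = mex{g(k−s) : s ∈ {4, 6}, s ≤ k}:
g(0) = mex{} = 0
g(1) = mex{} = 0
g(2) = mex{} = 0
g(3) = mex{} = 0
g(4) = mex{0} = 1
g(5) = mex{0} = 1
g(6) = mex{0} = 1
g(7) = mex{0} = 1
g(8) = mex{0,1} = 2
g(9) = mex{0,1} = 2
g(10) = mex{1} = 0
g(11) = mex{1} = 0
g(12) = mex{1,2} = 0
g(13) = mex{1,2} = 0
So g(13) = 0.

0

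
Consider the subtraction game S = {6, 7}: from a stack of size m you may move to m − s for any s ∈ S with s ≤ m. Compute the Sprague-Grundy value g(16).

0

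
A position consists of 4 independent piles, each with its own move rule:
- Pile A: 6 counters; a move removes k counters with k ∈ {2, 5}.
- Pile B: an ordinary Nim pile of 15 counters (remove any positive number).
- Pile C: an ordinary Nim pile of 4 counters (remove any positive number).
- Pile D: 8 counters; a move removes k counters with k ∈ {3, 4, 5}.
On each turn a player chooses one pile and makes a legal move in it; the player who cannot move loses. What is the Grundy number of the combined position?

For pile A, compute g(0), g(1), … with moves {2, 5}:
k:     0  1  2  3  4  5  6
g(k):  0  0  1  1  0  2  1
So g(6) = 1.
Pile B is a plain Nim pile of size 15, so its Grundy value is 15.
Pile C is a plain Nim pile of size 4, so its Grundy value is 4.
For pile D, compute g(0), g(1), … with moves {3, 4, 5}:
g(0) = mex{} = 0
g(1) = mex{} = 0
g(2) = mex{} = 0
g(3) = mex{0} = 1
g(4) = mex{0} = 1
g(5) = mex{0} = 1
g(6) = mex{0,1} = 2
g(7) = mex{0,1} = 2
g(8) = mex{1} = 0
So g(8) = 0.
By the Sprague-Grundy theorem, the Grundy value of a sum of independent games is the XOR of the component values.
Combined value = 1 ⊕ 15 ⊕ 4 ⊕ 0 = 10.

10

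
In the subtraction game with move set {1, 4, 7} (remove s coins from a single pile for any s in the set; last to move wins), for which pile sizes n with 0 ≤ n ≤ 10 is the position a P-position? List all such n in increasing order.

0, 2, 5, 8, 10

Build the Grundy sequence with g(k) = mex{g(k−s) : s ∈ {1, 4, 7}, s ≤ k}:
k:     0  1  2  3  4  5  6  7  8  9 10
g(k):  0  1  0  1  2  0  1  2  0  1  0
The P-positions (g = 0) in 0..10 are 0, 2, 5, 8, 10.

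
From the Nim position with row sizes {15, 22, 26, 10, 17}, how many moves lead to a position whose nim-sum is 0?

3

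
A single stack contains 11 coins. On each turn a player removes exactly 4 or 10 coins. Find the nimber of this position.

Compute g(0), g(1), … for moves {4, 10}:
g(0) = mex{} = 0
g(1) = mex{} = 0
g(2) = mex{} = 0
g(3) = mex{} = 0
g(4) = mex{0} = 1
g(5) = mex{0} = 1
g(6) = mex{0} = 1
g(7) = mex{0} = 1
g(8) = mex{1} = 0
g(9) = mex{1} = 0
g(10) = mex{0,1} = 2
g(11) = mex{0,1} = 2
So g(11) = 2.

2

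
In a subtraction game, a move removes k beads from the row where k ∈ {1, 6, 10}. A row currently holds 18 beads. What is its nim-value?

Compute g(0), g(1), … for moves {1, 6, 10}:
k:     0  1  2  3  4  5  6  7  8  9 10 11 12 13 14 15 16 17 18
g(k):  0  1  0  1  0  1  2  0  1  0  1  0  1  2  3  2  0  1  0
So g(18) = 0.

0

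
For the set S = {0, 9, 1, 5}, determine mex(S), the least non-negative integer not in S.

2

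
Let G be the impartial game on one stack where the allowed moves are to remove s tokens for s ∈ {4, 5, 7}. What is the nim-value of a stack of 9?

2

Compute g(0), g(1), … for moves {4, 5, 7}:
g(0) = mex{} = 0
g(1) = mex{} = 0
g(2) = mex{} = 0
g(3) = mex{} = 0
g(4) = mex{0} = 1
g(5) = mex{0} = 1
g(6) = mex{0} = 1
g(7) = mex{0} = 1
g(8) = mex{0,1} = 2
g(9) = mex{0,1} = 2
So g(9) = 2.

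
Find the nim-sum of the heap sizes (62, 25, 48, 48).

Bitwise XOR of the heap sizes:
  111110  (62)
  011001  (25)
  110000  (48)
  110000  (48)
  ------
  100111  (39)

39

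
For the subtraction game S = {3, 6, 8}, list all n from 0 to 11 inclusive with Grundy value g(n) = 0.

Grundy values for subtraction set {3, 6, 8}:
g(0) = mex{} = 0
g(1) = mex{} = 0
g(2) = mex{} = 0
g(3) = mex{0} = 1
g(4) = mex{0} = 1
g(5) = mex{0} = 1
g(6) = mex{0,1} = 2
g(7) = mex{0,1} = 2
g(8) = mex{0,1} = 2
g(9) = mex{0,1,2} = 3
g(10) = mex{0,1,2} = 3
g(11) = mex{1,2} = 0
The P-positions (g = 0) in 0..11 are 0, 1, 2, 11.

0, 1, 2, 11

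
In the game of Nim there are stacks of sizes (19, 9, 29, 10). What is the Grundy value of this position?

13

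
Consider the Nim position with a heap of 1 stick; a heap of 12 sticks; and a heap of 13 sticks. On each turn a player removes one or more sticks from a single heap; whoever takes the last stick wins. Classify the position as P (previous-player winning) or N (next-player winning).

P-position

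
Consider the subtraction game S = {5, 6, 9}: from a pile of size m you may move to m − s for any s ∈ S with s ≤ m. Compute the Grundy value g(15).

0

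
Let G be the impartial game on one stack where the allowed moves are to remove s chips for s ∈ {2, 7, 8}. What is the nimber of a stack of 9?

2

Build the Grundy sequence with g(k) = mex{g(k−s) : s ∈ {2, 7, 8}, s ≤ k}:
k:     0  1  2  3  4  5  6  7  8  9
g(k):  0  0  1  1  0  0  1  1  2  2
So g(9) = 2.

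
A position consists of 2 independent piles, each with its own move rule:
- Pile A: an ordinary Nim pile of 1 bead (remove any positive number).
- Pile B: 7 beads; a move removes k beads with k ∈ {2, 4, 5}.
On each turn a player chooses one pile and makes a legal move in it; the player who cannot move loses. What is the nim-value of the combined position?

Pile A is a plain Nim pile of size 1, so its Grundy value is 1.
For pile B, compute g(0), g(1), … with moves {2, 4, 5}:
g(0) = mex{} = 0
g(1) = mex{} = 0
g(2) = mex{0} = 1
g(3) = mex{0} = 1
g(4) = mex{0,1} = 2
g(5) = mex{0,1} = 2
g(6) = mex{0,1,2} = 3
g(7) = mex{1,2} = 0
So g(7) = 0.
By the Sprague-Grundy theorem, the Grundy value of a sum of independent games is the XOR of the component values.
Combined value = 1 ⊕ 0 = 1.

1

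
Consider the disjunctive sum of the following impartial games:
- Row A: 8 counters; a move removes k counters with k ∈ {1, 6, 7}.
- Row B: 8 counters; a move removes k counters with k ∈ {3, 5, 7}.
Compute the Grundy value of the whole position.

Grundy values for row A (subtraction set {1, 6, 7}):
k:     0  1  2  3  4  5  6  7  8
g(k):  0  1  0  1  0  1  2  3  2
So g(8) = 2.
For row B, compute g(0), g(1), … with moves {3, 5, 7}:
k:     0  1  2  3  4  5  6  7  8
g(k):  0  0  0  1  1  1  2  2  2
So g(8) = 2.
The value of a disjunctive sum is the nim-sum of the parts.
Combined value = 2 XOR 2 = 0.

0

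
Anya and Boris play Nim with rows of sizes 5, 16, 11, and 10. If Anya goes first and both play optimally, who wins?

Anya wins

Compute the nim-sum pairwise:
5 XOR 16 = 21
21 XOR 11 = 30
30 XOR 10 = 20
The nim-sum is 20 ≠ 0, so this is an N-position: the player to move can win; Anya has a winning move.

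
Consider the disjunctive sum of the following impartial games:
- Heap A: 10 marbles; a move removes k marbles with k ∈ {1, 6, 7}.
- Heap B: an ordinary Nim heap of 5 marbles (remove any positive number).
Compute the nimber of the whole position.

For heap A, compute g(0), g(1), … with moves {1, 6, 7}:
g(0) = mex{} = 0
g(1) = mex{0} = 1
g(2) = mex{1} = 0
g(3) = mex{0} = 1
g(4) = mex{1} = 0
g(5) = mex{0} = 1
g(6) = mex{0,1} = 2
g(7) = mex{0,1,2} = 3
g(8) = mex{0,1,3} = 2
g(9) = mex{0,1,2} = 3
g(10) = mex{0,1,3} = 2
So g(10) = 2.
Heap B is a plain Nim heap of size 5, so its Grundy value is 5.
The value of a disjunctive sum is the nim-sum of the parts.
Combined value = 2 ⊕ 5 = 7.

7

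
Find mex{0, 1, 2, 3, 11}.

4

The values 0, 1, 2, 3 are all present; 4 is the first non-negative integer missing from the set.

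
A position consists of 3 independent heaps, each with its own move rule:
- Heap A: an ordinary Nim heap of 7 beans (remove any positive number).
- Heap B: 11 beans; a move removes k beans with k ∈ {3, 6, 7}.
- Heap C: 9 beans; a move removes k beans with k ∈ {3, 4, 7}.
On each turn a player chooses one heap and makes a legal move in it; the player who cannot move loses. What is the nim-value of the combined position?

4

Heap A is a plain Nim heap of size 7, so its Grundy value is 7.
For heap B, compute g(0), g(1), … with moves {3, 6, 7}:
k:     0  1  2  3  4  5  6  7  8  9 10 11
g(k):  0  0  0  1  1  1  2  2  2  3  0  0
So g(11) = 0.
For heap C, compute g(0), g(1), … with moves {3, 4, 7}:
g(0) = mex{} = 0
g(1) = mex{} = 0
g(2) = mex{} = 0
g(3) = mex{0} = 1
g(4) = mex{0} = 1
g(5) = mex{0} = 1
g(6) = mex{0,1} = 2
g(7) = mex{0,1} = 2
g(8) = mex{0,1} = 2
g(9) = mex{0,1,2} = 3
So g(9) = 3.
By the Sprague-Grundy theorem, the Grundy value of a sum of independent games is the XOR of the component values.
Combined value = 7 ⊕ 0 ⊕ 3 = 4.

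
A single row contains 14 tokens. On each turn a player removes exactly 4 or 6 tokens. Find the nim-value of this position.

1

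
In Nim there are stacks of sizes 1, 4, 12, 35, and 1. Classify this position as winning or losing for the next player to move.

Winning position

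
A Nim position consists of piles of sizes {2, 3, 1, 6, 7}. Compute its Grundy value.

1

Compute the nim-sum pairwise:
2 XOR 3 = 1
1 XOR 1 = 0
0 XOR 6 = 6
6 XOR 7 = 1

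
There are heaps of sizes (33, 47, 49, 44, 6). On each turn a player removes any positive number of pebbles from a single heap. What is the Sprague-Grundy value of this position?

Nim-sum: 33 ^ 47 ^ 49 ^ 44 ^ 6 = 21.

21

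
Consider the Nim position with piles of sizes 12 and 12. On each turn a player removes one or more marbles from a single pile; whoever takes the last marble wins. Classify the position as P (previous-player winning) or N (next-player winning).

P-position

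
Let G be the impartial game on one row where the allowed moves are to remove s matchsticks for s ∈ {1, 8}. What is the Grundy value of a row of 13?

0

Grundy values for subtraction set {1, 8}:
g(0) = mex{} = 0
g(1) = mex{0} = 1
g(2) = mex{1} = 0
g(3) = mex{0} = 1
g(4) = mex{1} = 0
g(5) = mex{0} = 1
g(6) = mex{1} = 0
g(7) = mex{0} = 1
g(8) = mex{0,1} = 2
g(9) = mex{1,2} = 0
g(10) = mex{0} = 1
g(11) = mex{1} = 0
g(12) = mex{0} = 1
g(13) = mex{1} = 0
So g(13) = 0.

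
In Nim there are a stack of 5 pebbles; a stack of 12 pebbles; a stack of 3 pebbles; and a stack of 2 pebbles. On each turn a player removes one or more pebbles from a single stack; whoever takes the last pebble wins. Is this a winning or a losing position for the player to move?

Winning position

Compute the nim-sum pairwise:
5 ⊕ 12 = 9
9 ⊕ 3 = 10
10 ⊕ 2 = 8
The nim-sum is 8 ≠ 0, so this is an N-position: the player to move can win.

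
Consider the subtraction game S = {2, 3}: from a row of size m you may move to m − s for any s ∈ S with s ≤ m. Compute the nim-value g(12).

Compute g(0), g(1), … for moves {2, 3}:
g(0) = mex{} = 0
g(1) = mex{} = 0
g(2) = mex{0} = 1
g(3) = mex{0} = 1
g(4) = mex{0,1} = 2
g(5) = mex{1} = 0
g(6) = mex{1,2} = 0
g(7) = mex{0,2} = 1
g(8) = mex{0} = 1
g(9) = mex{0,1} = 2
g(10) = mex{1} = 0
g(11) = mex{1,2} = 0
g(12) = mex{0,2} = 1
So g(12) = 1.

1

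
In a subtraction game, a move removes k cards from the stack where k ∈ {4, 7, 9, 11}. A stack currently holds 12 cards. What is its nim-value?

3

Compute g(0), g(1), … for moves {4, 7, 9, 11}:
g(0) = mex{} = 0
g(1) = mex{} = 0
g(2) = mex{} = 0
g(3) = mex{} = 0
g(4) = mex{0} = 1
g(5) = mex{0} = 1
g(6) = mex{0} = 1
g(7) = mex{0} = 1
g(8) = mex{0,1} = 2
g(9) = mex{0,1} = 2
g(10) = mex{0,1} = 2
g(11) = mex{0,1} = 2
g(12) = mex{0,1,2} = 3
So g(12) = 3.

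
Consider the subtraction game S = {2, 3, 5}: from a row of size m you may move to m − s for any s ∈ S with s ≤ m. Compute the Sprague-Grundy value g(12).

Build the Grundy sequence with g(k) = mex{g(k−s) : s ∈ {2, 3, 5}, s ≤ k}:
g(0) = mex{} = 0
g(1) = mex{} = 0
g(2) = mex{0} = 1
g(3) = mex{0} = 1
g(4) = mex{0,1} = 2
g(5) = mex{0,1} = 2
g(6) = mex{0,1,2} = 3
g(7) = mex{1,2} = 0
g(8) = mex{1,2,3} = 0
g(9) = mex{0,2,3} = 1
g(10) = mex{0,2} = 1
g(11) = mex{0,1,3} = 2
g(12) = mex{0,1} = 2
So g(12) = 2.

2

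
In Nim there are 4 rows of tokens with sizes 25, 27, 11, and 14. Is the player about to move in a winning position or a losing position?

Winning position

Nim-sum: 25 ^ 27 ^ 11 ^ 14 = 7.
The nim-sum is 7 ≠ 0, so this is an N-position: the player to move can win.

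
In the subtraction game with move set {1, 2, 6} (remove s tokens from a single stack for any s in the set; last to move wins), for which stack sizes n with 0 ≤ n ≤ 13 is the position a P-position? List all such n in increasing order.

0, 3, 7, 10

Compute g(0), g(1), … for moves {1, 2, 6}:
k:     0  1  2  3  4  5  6  7  8  9 10 11 12 13
g(k):  0  1  2  0  1  2  3  0  1  2  0  1  2  3
The P-positions (g = 0) in 0..13 are 0, 3, 7, 10.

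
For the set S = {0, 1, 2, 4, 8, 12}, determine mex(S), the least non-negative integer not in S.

3

The values 0, 1, 2 are all present; 3 is the first non-negative integer missing from the set.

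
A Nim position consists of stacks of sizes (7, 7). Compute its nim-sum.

0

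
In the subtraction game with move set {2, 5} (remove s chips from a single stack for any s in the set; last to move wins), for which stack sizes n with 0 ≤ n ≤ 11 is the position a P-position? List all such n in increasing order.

Compute g(0), g(1), … for moves {2, 5}:
g(0) = mex{} = 0
g(1) = mex{} = 0
g(2) = mex{0} = 1
g(3) = mex{0} = 1
g(4) = mex{1} = 0
g(5) = mex{0,1} = 2
g(6) = mex{0} = 1
g(7) = mex{1,2} = 0
g(8) = mex{1} = 0
g(9) = mex{0} = 1
g(10) = mex{0,2} = 1
g(11) = mex{1} = 0
The P-positions (g = 0) in 0..11 are 0, 1, 4, 7, 8, 11.

0, 1, 4, 7, 8, 11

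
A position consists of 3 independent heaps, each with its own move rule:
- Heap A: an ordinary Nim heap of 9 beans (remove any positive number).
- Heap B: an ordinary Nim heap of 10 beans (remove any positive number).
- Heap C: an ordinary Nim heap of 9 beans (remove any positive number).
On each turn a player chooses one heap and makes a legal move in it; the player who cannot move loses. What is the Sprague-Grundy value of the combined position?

10

Heap A is a plain Nim heap of size 9, so its Grundy value is 9.
Heap B is a plain Nim heap of size 10, so its Grundy value is 10.
Heap C is a plain Nim heap of size 9, so its Grundy value is 9.
The value of a disjunctive sum is the nim-sum of the parts.
Combined value = 9 ⊕ 10 ⊕ 9 = 10.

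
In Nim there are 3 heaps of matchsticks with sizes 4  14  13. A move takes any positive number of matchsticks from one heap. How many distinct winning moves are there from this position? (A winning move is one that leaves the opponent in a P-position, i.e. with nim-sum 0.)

3

Nim-sum: 4 ⊕ 14 ⊕ 13 = 7.
The overall nim-sum is X = 7. A heap of size p has a winning move iff p XOR X < p (reduce it to p XOR X).
  4: 4 XOR 7 = 3 < 4 — winning move (to 3).
  14: 14 XOR 7 = 9 < 14 — winning move (to 9).
  13: 13 XOR 7 = 10 < 13 — winning move (to 10).
That gives 3 winning moves.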